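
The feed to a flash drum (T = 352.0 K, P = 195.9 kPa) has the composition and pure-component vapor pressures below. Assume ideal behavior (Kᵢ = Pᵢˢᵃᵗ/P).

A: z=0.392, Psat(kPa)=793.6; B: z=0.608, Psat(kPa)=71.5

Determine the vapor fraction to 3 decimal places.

Raoult's law: Kᵢ = Pᵢˢᵃᵗ/P = Pᵢˢᵃᵗ/195.9.
  K_A = 793.6/195.9 = 4.05105, K_B = 71.5/195.9 = 0.36498
Material balance + equilibrium reduce to Σ zᵢ(Kᵢ−1)/(1+ψ(Kᵢ−1)) = 0.
Feasibility: ΣzᵢKᵢ = 1.810, Σzᵢ/Kᵢ = 1.763 — both > 1, two phases present.
Binary case is linear: z₁(K₁−1)(1+ψ(K₂−1)) + z₂(K₂−1)(1+ψ(K₁−1)) = 0
⇒ ψ = [z₁(K₁−1)+z₂(K₂−1)] / [−(K₁−1)(K₂−1)] = 0.8099/1.9375 = 0.418

ψ = 0.418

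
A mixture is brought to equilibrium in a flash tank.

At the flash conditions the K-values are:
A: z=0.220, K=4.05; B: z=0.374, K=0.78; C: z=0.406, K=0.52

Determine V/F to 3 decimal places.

Material balance + equilibrium reduce to Σ zᵢ(Kᵢ−1)/(1+V/F(Kᵢ−1)) = 0.
Check two-phase: ΣzᵢKᵢ = 1.394 > 1 and Σzᵢ/Kᵢ = 1.315 > 1, so g(0) = 0.394 > 0 and g(1) = -0.315 < 0.
Iterate (Newton) starting at V/F = 0.61:
  V/F = 0.610: g = -0.1360, g' = -0.461 → V/F = 0.315
  V/F = 0.315: g = 0.0241, g' = -0.683 → V/F = 0.350
  V/F = 0.350: g = 0.0009, g' = -0.635 → V/F = 0.352
Converged at V/F = 0.352.

V/F = 0.352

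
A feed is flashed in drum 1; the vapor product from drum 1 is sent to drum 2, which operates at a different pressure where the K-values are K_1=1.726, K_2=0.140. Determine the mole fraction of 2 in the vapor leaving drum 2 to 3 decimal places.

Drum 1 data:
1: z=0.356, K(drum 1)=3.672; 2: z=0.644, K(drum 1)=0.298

y_2 (drum 2) = 0.064

Drum 1:
Iterate (Newton) starting at ψ₁ = 0.5:
  ψ₁ = 0.500: g = -0.2894, g' = -1.219 → ψ₁ = 0.263
  ψ₁ = 0.263: g = 0.0047, g' = -1.355 → ψ₁ = 0.266
Converged at ψ₁ = 0.266.
Drum-1 compositions:
  1: x = 0.208, y = 0.764
  2: x = 0.792, y = 0.236
Drum-2 feed = drum-1 vapor: z₂ = (0.7640, 0.2360).
Drum 2:
Let ψ₂ = V/F and solve Σ zᵢ(Kᵢ−1)/(1+ψ₂(Kᵢ−1)) = 0.
Feasibility: ΣzᵢKᵢ = 1.352, Σzᵢ/Kᵢ = 2.128 — both > 1, two phases present.
Iterate (Newton) starting at ψ₂ = 0.51:
  ψ₂ = 0.510: g = 0.0433, g' = -0.768 → ψ₂ = 0.566
  ψ₂ = 0.566: g = -0.0026, g' = -0.866 → ψ₂ = 0.563
Converged at ψ₂ = 0.563.
  1: x = 0.542, y = 0.936
  2: x = 0.458, y = 0.064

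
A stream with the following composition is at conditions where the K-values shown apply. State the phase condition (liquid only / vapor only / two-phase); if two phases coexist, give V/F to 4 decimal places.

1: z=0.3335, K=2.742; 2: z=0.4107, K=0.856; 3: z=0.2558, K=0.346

two-phase, V/F = 0.4967

ΣzᵢKᵢ = 1.3545; Σzᵢ/Kᵢ = 1.3407.
Both exceed 1, so a two-phase solution exists.
Let ψ = V/F and solve Σ zᵢ(Kᵢ−1)/(1+ψ(Kᵢ−1)) = 0.
Iterate (Newton) starting at ψ = 0.35:
  ψ = 0.3500: g = 0.08168, g' = -0.5840 → ψ = 0.4899
  ψ = 0.4899: g = 0.00369, g' = -0.5414 → ψ = 0.4967
Converged at ψ = 0.4967.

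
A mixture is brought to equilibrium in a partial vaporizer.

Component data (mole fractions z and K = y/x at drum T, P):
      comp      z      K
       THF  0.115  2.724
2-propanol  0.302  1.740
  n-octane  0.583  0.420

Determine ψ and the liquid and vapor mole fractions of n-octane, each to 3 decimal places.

ψ = 0.130, x_n-octane = 0.631, y_n-octane = 0.265

Newton–Raphson from ψ = 0.5:
  ψ = 0.500: g = -0.2067, g' = -0.576 → ψ = 0.141
  ψ = 0.141: g = -0.0064, g' = -0.589 → ψ = 0.130
Converged at ψ = 0.130.
Compositions from xᵢ = zᵢ/(1+ψ(Kᵢ−1)), yᵢ = Kᵢxᵢ:
  THF: x = 0.094, y = 0.256
  2-propanol: x = 0.275, y = 0.479
  n-octane: x = 0.631, y = 0.265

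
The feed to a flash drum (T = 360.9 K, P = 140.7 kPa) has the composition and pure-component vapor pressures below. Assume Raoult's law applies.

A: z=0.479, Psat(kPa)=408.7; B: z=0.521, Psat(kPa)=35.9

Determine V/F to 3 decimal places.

Raoult's law: Kᵢ = Pᵢˢᵃᵗ/P = Pᵢˢᵃᵗ/140.7.
  K_A = 408.7/140.7 = 2.90476, K_B = 35.9/140.7 = 0.25515
Rachford–Rice: g(V/F) = Σ zᵢ(Kᵢ−1)/(1+V/F(Kᵢ−1)) = 0.
Feasibility: ΣzᵢKᵢ = 1.524, Σzᵢ/Kᵢ = 2.207 — both > 1, two phases present.
Binary case is linear: z₁(K₁−1)(1+V/F(K₂−1)) + z₂(K₂−1)(1+V/F(K₁−1)) = 0
⇒ V/F = [z₁(K₁−1)+z₂(K₂−1)] / [−(K₁−1)(K₂−1)] = 0.5243/1.4188 = 0.370

V/F = 0.370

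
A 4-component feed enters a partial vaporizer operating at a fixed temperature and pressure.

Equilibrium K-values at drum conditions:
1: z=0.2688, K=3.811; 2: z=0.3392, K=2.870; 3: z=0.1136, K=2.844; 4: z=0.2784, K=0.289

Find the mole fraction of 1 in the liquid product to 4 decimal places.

Rachford–Rice: g(ψ) = Σ zᵢ(Kᵢ−1)/(1+ψ(Kᵢ−1)) = 0.
Check two-phase: ΣzᵢKᵢ = 2.4014 > 1 and Σzᵢ/Kᵢ = 1.1920 > 1, so g(0) = 1.4014 > 0 and g(1) = -0.1920 < 0.
Newton iteration, ψ⁰ = 0.59:
  ψ = 0.5900: g = 0.34514, g' = -1.0749 → ψ = 0.9111
  ψ = 0.9111: g = -0.03706, g' = -1.5180 → ψ = 0.8867
  ψ = 0.8867: g = -0.00113, g' = -1.4281 → ψ = 0.8859
Converged at ψ = 0.8859.
Compositions from xᵢ = zᵢ/(1+ψ(Kᵢ−1)), yᵢ = Kᵢxᵢ:
  1: x = 0.0770, y = 0.2935
  2: x = 0.1277, y = 0.3664
  3: x = 0.0431, y = 0.1227
  4: x = 0.7522, y = 0.2174

x_1 = 0.0770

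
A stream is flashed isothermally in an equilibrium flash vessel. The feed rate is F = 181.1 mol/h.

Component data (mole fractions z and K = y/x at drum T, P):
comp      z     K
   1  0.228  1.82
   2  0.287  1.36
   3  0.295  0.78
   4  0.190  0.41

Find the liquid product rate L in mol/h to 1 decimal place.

Material balance + equilibrium reduce to Σ zᵢ(Kᵢ−1)/(1+β(Kᵢ−1)) = 0.
g(0) = ΣzᵢKᵢ − 1 = 0.113 and g(1) = 1 − Σzᵢ/Kᵢ = -0.178, so a root lies in (0, 1).
Iterate (Newton) starting at β = 0.6:
  β = 0.600: g = -0.0380, g' = -0.271 → β = 0.460
  β = 0.460: g = -0.0017, g' = -0.250 → β = 0.453
Converged at β = 0.453.
Then V = β·F = 0.4533·181.1 = 82.1 mol/h and L = F − V = 99.0 mol/h.

L = 99.0 mol/h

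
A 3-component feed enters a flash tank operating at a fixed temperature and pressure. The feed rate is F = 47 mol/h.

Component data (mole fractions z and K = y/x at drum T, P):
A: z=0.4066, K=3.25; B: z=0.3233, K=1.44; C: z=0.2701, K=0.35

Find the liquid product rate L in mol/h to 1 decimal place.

L = 5.7 mol/h

Rachford–Rice: g(V/F) = Σ zᵢ(Kᵢ−1)/(1+V/F(Kᵢ−1)) = 0.
Check two-phase: ΣzᵢKᵢ = 1.8815 > 1 and Σzᵢ/Kᵢ = 1.1213 > 1, so g(0) = 0.8815 > 0 and g(1) = -0.1213 < 0.
Newton–Raphson from V/F = 0.5:
  V/F = 0.5000: g = 0.28702, g' = -0.7484 → V/F = 0.8835
  V/F = 0.8835: g = -0.00380, g' = -0.8927 → V/F = 0.8793
Converged at V/F = 0.8793.
Then V = V/F·F = 0.8793·47 = 41.3 mol/h and L = F − V = 5.7 mol/h.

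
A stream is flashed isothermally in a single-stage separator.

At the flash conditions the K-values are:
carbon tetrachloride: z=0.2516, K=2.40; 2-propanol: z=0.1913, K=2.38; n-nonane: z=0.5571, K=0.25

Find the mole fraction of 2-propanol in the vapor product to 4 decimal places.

Rachford–Rice: g(β) = Σ zᵢ(Kᵢ−1)/(1+β(Kᵢ−1)) = 0.
Feasibility: ΣzᵢKᵢ = 1.1984, Σzᵢ/Kᵢ = 2.4136 — both > 1, two phases present.
Newton–Raphson from β = 0.5:
  β = 0.5000: g = -0.30511, g' = -1.1004 → β = 0.2227
  β = 0.2227: g = -0.03118, g' = -0.9514 → β = 0.1900
  β = 0.1900: g = 0.00017, g' = -0.9625 → β = 0.1901
Converged at β = 0.1901.
Compositions from xᵢ = zᵢ/(1+β(Kᵢ−1)), yᵢ = Kᵢxᵢ:
  carbon tetrachloride: x = 0.1987, y = 0.4769
  2-propanol: x = 0.1515, y = 0.3607
  n-nonane: x = 0.6498, y = 0.1624

y_2-propanol = 0.3607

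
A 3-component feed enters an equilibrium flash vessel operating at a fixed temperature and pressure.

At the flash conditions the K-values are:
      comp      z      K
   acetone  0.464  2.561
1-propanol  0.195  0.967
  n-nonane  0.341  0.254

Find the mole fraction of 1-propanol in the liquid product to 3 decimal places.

Material balance + equilibrium reduce to Σ zᵢ(Kᵢ−1)/(1+β(Kᵢ−1)) = 0.
g(0) = ΣzᵢKᵢ − 1 = 0.463 and g(1) = 1 − Σzᵢ/Kᵢ = -0.725, so a root lies in (0, 1).
Iterate (Newton) starting at β = 0.55:
  β = 0.550: g = -0.0482, g' = -0.873 → β = 0.495
  β = 0.495: g = -0.0011, g' = -0.837 → β = 0.493
Converged at β = 0.493.
Compositions from xᵢ = zᵢ/(1+β(Kᵢ−1)), yᵢ = Kᵢxᵢ:
  acetone: x = 0.262, y = 0.671
  1-propanol: x = 0.198, y = 0.192
  n-nonane: x = 0.540, y = 0.137

x_1-propanol = 0.198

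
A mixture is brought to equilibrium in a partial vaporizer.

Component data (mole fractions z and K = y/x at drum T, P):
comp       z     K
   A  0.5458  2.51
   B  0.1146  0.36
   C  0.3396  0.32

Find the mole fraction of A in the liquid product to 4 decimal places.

Rachford–Rice: g(β) = Σ zᵢ(Kᵢ−1)/(1+β(Kᵢ−1)) = 0.
Feasibility: ΣzᵢKᵢ = 1.5199, Σzᵢ/Kᵢ = 1.5970 — both > 1, two phases present.
Newton iteration, β⁰ = 0.52:
  β = 0.5200: g = -0.00552, g' = -0.8718 → β = 0.5137
Converged at β = 0.5137.
Compositions from xᵢ = zᵢ/(1+β(Kᵢ−1)), yᵢ = Kᵢxᵢ:
  A: x = 0.3074, y = 0.7715
  B: x = 0.1707, y = 0.0615
  C: x = 0.5219, y = 0.1670

x_A = 0.3074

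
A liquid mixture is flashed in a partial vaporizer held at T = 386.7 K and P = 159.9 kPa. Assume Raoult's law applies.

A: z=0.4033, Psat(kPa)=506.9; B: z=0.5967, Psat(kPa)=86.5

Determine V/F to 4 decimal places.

Raoult's law: Kᵢ = Pᵢˢᵃᵗ/P = Pᵢˢᵃᵗ/159.9.
  K_A = 506.9/159.9 = 3.170106, K_B = 86.5/159.9 = 0.540963
Material balance + equilibrium reduce to Σ zᵢ(Kᵢ−1)/(1+V/F(Kᵢ−1)) = 0.
g(0) = ΣzᵢKᵢ − 1 = 0.6013 and g(1) = 1 − Σzᵢ/Kᵢ = -0.2303, so a root lies in (0, 1).
Newton iteration, V/F⁰ = 0.53:
  V/F = 0.5300: g = 0.04507, g' = -0.6304 → V/F = 0.6015
  V/F = 0.6015: g = 0.00127, g' = -0.5973 → V/F = 0.6036
Converged at V/F = 0.6036.

V/F = 0.6036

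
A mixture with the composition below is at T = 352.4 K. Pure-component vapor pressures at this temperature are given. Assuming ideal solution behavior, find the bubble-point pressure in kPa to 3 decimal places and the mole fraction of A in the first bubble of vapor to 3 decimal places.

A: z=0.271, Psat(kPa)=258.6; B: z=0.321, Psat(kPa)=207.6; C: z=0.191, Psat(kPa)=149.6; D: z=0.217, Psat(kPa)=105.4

At the bubble point ψ → 0, so ΣzᵢKᵢ = 1 with Kᵢ = Pᵢˢᵃᵗ/P ⇒ P = ΣzᵢPᵢˢᵃᵗ.
P = 0.271·258.6 + 0.321·207.6 + 0.191·149.6 + 0.217·105.4 = 188.166 kPa
yᵢ = zᵢPᵢˢᵃᵗ/P ⇒ y_A = 0.271·258.6/188.166 = 0.372

Pbub = 188.166 kPa, y_A = 0.372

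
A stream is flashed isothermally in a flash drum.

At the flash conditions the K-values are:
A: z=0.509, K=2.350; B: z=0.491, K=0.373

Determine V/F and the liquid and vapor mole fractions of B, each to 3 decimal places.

V/F = 0.448, x_B = 0.683, y_B = 0.255

Material balance + equilibrium reduce to Σ zᵢ(Kᵢ−1)/(1+V/F(Kᵢ−1)) = 0.
g(0) = ΣzᵢKᵢ − 1 = 0.379 and g(1) = 1 − Σzᵢ/Kᵢ = -0.533, so a root lies in (0, 1).
Binary case is linear: z₁(K₁−1)(1+V/F(K₂−1)) + z₂(K₂−1)(1+V/F(K₁−1)) = 0
⇒ V/F = [z₁(K₁−1)+z₂(K₂−1)] / [−(K₁−1)(K₂−1)] = 0.3793/0.8465 = 0.448
Compositions from xᵢ = zᵢ/(1+V/F(Kᵢ−1)), yᵢ = Kᵢxᵢ:
  A: x = 0.317, y = 0.745
  B: x = 0.683, y = 0.255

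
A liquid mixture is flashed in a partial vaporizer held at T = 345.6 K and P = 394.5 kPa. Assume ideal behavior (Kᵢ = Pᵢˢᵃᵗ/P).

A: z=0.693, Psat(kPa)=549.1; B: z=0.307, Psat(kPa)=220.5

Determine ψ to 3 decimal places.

ψ = 0.788

Raoult's law: Kᵢ = Pᵢˢᵃᵗ/P = Pᵢˢᵃᵗ/394.5.
  K_A = 549.1/394.5 = 1.39189, K_B = 220.5/394.5 = 0.55894
Let ψ = V/F and solve Σ zᵢ(Kᵢ−1)/(1+ψ(Kᵢ−1)) = 0.
g(0) = ΣzᵢKᵢ − 1 = 0.136 and g(1) = 1 − Σzᵢ/Kᵢ = -0.047, so a root lies in (0, 1).
Binary case is linear: z₁(K₁−1)(1+ψ(K₂−1)) + z₂(K₂−1)(1+ψ(K₁−1)) = 0
⇒ ψ = [z₁(K₁−1)+z₂(K₂−1)] / [−(K₁−1)(K₂−1)] = 0.1362/0.1728 = 0.788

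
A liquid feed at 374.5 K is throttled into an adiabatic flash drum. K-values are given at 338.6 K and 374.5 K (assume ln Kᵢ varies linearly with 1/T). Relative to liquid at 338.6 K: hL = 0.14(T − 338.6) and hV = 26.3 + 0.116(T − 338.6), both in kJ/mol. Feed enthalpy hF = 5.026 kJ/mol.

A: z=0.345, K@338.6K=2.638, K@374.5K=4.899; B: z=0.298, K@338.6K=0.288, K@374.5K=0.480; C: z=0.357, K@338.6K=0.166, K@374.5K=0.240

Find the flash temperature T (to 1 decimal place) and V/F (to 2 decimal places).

Adiabatic flash: solve Rachford–Rice at each trial T, then check hF = ψ·hV(T) + (1−ψ)·hL(T).
  T = 338.6 K: K = (2.638, 0.288, 0.166), RR gives ψ = 0.043, H_out = 1.136 kJ/mol
  T = 374.5 K: K = (4.899, 0.480, 0.240), RR gives ψ = 0.357, H_out = 14.103 kJ/mol
  T = 356.6 K: K = (3.655, 0.377, 0.202), RR gives ψ = 0.232, H_out = 8.519 kJ/mol
  T = 347.6 K: K = (3.118, 0.331, 0.183), RR gives ψ = 0.150, H_out = 5.184 kJ/mol
  T = 343.1 K: K = (2.871, 0.309, 0.175), RR gives ψ = 0.101, H_out = 3.276 kJ/mol
  T = 345.4 K: K = (2.996, 0.320, 0.179), RR gives ψ = 0.127, H_out = 4.276 kJ/mol
Linear interpolation between T = 345.4 (H_out = 4.276) and T = 347.6 (H_out = 5.184) on hF = 5.026 gives T ≈ 347.2 K, at which ψ = 0.15.

T = 347.2 K, V/F = 0.15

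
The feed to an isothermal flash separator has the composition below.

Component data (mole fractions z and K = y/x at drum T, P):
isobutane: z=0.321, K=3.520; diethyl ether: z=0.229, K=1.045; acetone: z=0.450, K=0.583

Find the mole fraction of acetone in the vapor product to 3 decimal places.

y_acetone = 0.392

Let β = V/F and solve Σ zᵢ(Kᵢ−1)/(1+β(Kᵢ−1)) = 0.
g(0) = ΣzᵢKᵢ − 1 = 0.632 and g(1) = 1 − Σzᵢ/Kᵢ = -0.082, so a root lies in (0, 1).
Newton–Raphson from β = 0.43:
  β = 0.430: g = 0.1697, g' = -0.586 → β = 0.719
  β = 0.719: g = 0.0295, g' = -0.418 → β = 0.790
  β = 0.790: g = 0.0006, g' = -0.402 → β = 0.791
Converged at β = 0.791.
Compositions from xᵢ = zᵢ/(1+β(Kᵢ−1)), yᵢ = Kᵢxᵢ:
  isobutane: x = 0.107, y = 0.377
  diethyl ether: x = 0.221, y = 0.231
  acetone: x = 0.672, y = 0.392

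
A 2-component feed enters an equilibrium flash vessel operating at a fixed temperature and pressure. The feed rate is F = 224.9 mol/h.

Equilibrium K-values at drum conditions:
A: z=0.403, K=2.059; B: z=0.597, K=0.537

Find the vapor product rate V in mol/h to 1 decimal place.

V = 69.0 mol/h

Newton–Raphson from ψ = 0.53:
  ψ = 0.530: g = -0.0929, g' = -0.410 → ψ = 0.303
  ψ = 0.303: g = 0.0014, g' = -0.432 → ψ = 0.307
Converged at ψ = 0.307.
Then V = ψ·F = 0.3067·224.9 = 69.0 mol/h and L = F − V = 155.9 mol/h.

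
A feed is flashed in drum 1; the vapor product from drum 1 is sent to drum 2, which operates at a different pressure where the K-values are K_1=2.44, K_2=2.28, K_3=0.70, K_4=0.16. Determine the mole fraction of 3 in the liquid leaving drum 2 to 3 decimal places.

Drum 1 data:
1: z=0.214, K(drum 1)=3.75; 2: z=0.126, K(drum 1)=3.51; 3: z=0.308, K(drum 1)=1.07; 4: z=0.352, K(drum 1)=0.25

x_3 (drum 2) = 0.400

Drum 1:
Rachford–Rice: g(ψ₁) = Σ zᵢ(Kᵢ−1)/(1+ψ₁(Kᵢ−1)) = 0.
Check two-phase: ΣzᵢKᵢ = 1.662 > 1 and Σzᵢ/Kᵢ = 1.789 > 1, so g(0) = 0.662 > 0 and g(1) = -0.789 < 0.
Newton iteration, ψ₁⁰ = 0.5:
  ψ₁ = 0.500: g = -0.0135, g' = -0.951 → ψ₁ = 0.486
Converged at ψ₁ = 0.486.
Drum-1 compositions:
  1: x = 0.092, y = 0.344
  2: x = 0.057, y = 0.199
  3: x = 0.298, y = 0.319
  4: x = 0.554, y = 0.138
Drum-2 feed = drum-1 vapor: z₂ = (0.3436, 0.1993, 0.3187, 0.1384).
Drum 2:
Let ψ₂ = V/F and solve Σ zᵢ(Kᵢ−1)/(1+ψ₂(Kᵢ−1)) = 0.
g(0) = ΣzᵢKᵢ − 1 = 0.538 and g(1) = 1 − Σzᵢ/Kᵢ = -0.549, so a root lies in (0, 1).
Newton iteration, ψ₂⁰ = 0.5:
  ψ₂ = 0.500: g = 0.1302, g' = -0.692 → ψ₂ = 0.688
  ψ₂ = 0.688: g = -0.0119, g' = -0.866 → ψ₂ = 0.674
Converged at ψ₂ = 0.674.
  1: x = 0.174, y = 0.425
  2: x = 0.107, y = 0.244
  3: x = 0.400, y = 0.280
  4: x = 0.319, y = 0.051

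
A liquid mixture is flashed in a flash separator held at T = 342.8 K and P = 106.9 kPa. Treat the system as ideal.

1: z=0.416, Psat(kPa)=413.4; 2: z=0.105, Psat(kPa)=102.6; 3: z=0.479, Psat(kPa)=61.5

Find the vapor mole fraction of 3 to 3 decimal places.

Raoult's law: Kᵢ = Pᵢˢᵃᵗ/P = Pᵢˢᵃᵗ/106.9.
  K_1 = 413.4/106.9 = 3.86717, K_2 = 102.6/106.9 = 0.95978, K_3 = 61.5/106.9 = 0.57530
Newton–Raphson from V/F = 0.5:
  V/F = 0.500: g = 0.2275, g' = -0.717 → V/F = 0.817
  V/F = 0.817: g = 0.0408, g' = -0.509 → V/F = 0.898
  V/F = 0.898: g = 0.0007, g' = -0.494 → V/F = 0.899
Converged at V/F = 0.899.
Compositions from xᵢ = zᵢ/(1+V/F(Kᵢ−1)), yᵢ = Kᵢxᵢ:
  1: x = 0.116, y = 0.450
  2: x = 0.109, y = 0.105
  3: x = 0.775, y = 0.446

y_3 = 0.446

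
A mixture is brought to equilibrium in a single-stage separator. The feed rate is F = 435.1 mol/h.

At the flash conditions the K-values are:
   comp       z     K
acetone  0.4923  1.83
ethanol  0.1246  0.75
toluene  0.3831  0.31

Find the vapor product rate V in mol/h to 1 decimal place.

V = 96.5 mol/h

Rachford–Rice: g(ψ) = Σ zᵢ(Kᵢ−1)/(1+ψ(Kᵢ−1)) = 0.
Check two-phase: ΣzᵢKᵢ = 1.1131 > 1 and Σzᵢ/Kᵢ = 1.6710 > 1, so g(0) = 0.1131 > 0 and g(1) = -0.6710 < 0.
Newton–Raphson from ψ = 0.5:
  ψ = 0.5000: g = -0.15040, g' = -0.6047 → ψ = 0.2513
  ψ = 0.2513: g = -0.01493, g' = -0.5080 → ψ = 0.2219
  ψ = 0.2219: g = -0.00005, g' = -0.5049 → ψ = 0.2218
Converged at ψ = 0.2218.
Then V = ψ·F = 0.2218·435.1 = 96.5 mol/h and L = F − V = 338.6 mol/h.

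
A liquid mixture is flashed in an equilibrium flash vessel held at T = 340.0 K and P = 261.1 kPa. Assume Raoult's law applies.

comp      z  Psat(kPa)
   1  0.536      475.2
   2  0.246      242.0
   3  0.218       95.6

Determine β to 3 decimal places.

β = 0.727

Raoult's law: Kᵢ = Pᵢˢᵃᵗ/P = Pᵢˢᵃᵗ/261.1.
  K_1 = 475.2/261.1 = 1.81999, K_2 = 242.0/261.1 = 0.92685, K_3 = 95.6/261.1 = 0.36614
Newton iteration, β⁰ = 0.38:
  β = 0.380: g = 0.1346, g' = -0.363 → β = 0.751
  β = 0.751: g = -0.0107, g' = -0.458 → β = 0.728
  β = 0.728: g = -0.0002, g' = -0.445 → β = 0.727
Converged at β = 0.727.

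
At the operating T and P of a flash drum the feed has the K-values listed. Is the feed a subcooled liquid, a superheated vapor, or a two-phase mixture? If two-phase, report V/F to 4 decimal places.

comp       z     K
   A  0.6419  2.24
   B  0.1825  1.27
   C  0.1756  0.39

ΣzᵢKᵢ = 1.7381; Σzᵢ/Kᵢ = 0.8805.
Since Σzᵢ/Kᵢ < 1 the mixture is above its dew point — single vapor phase.

superheated vapor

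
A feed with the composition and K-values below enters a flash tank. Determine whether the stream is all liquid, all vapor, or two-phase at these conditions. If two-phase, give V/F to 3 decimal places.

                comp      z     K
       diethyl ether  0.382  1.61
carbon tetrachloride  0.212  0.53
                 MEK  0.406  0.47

all liquid

ΣzᵢKᵢ = 0.918; Σzᵢ/Kᵢ = 1.501.
Since ΣzᵢKᵢ < 1 the mixture is below its bubble point — single liquid phase.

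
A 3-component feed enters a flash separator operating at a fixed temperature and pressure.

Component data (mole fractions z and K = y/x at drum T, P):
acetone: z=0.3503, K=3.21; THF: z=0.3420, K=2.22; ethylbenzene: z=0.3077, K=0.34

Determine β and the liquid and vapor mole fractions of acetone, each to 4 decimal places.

β = 0.8608, x_acetone = 0.1207, y_acetone = 0.3874

Let β = V/F and solve Σ zᵢ(Kᵢ−1)/(1+β(Kᵢ−1)) = 0.
g(0) = ΣzᵢKᵢ − 1 = 0.9883 and g(1) = 1 − Σzᵢ/Kᵢ = -0.1682, so a root lies in (0, 1).
Newton iteration, β⁰ = 0.5:
  β = 0.5000: g = 0.32382, g' = -0.8811 → β = 0.8675
  β = 0.8675: g = -0.00704, g' = -1.0548 → β = 0.8609
  β = 0.8609: g = -0.00004, g' = -1.0429 → β = 0.8608
Converged at β = 0.8608.
Compositions from xᵢ = zᵢ/(1+β(Kᵢ−1)), yᵢ = Kᵢxᵢ:
  acetone: x = 0.1207, y = 0.3874
  THF: x = 0.1668, y = 0.3703
  ethylbenzene: x = 0.7125, y = 0.2422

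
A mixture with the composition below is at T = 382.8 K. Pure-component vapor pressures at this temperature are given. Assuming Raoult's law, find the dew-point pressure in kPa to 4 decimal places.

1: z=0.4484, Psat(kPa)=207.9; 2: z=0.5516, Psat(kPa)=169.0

At the dew point ψ → 1, so Σzᵢ/Kᵢ = 1 with Kᵢ = Pᵢˢᵃᵗ/P ⇒ 1/P = Σzᵢ/Pᵢˢᵃᵗ.
1/P = 0.4484/207.9 + 0.5516/169.0 = 0.0054207 ⇒ P = 184.4776 kPa

Pdew = 184.4776 kPa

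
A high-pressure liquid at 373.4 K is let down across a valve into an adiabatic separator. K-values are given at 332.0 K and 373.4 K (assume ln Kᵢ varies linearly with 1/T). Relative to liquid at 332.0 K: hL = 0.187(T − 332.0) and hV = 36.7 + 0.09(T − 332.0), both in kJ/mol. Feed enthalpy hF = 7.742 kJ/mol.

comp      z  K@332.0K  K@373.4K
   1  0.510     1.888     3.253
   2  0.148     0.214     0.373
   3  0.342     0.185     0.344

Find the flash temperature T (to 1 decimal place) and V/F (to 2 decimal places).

Adiabatic flash: solve Rachford–Rice at each trial T, then check hF = ψ·hV(T) + (1−ψ)·hL(T).
  T = 332.0 K: K = (1.888, 0.214, 0.185), RR gives ψ = 0.081, H_out = 2.964 kJ/mol
  T = 373.4 K: K = (3.253, 0.373, 0.344), RR gives ψ = 0.570, H_out = 26.381 kJ/mol
  T = 352.7 K: K = (2.518, 0.287, 0.257), RR gives ψ = 0.372, H_out = 16.777 kJ/mol
  T = 342.4 K: K = (2.191, 0.249, 0.219), RR gives ψ = 0.250, H_out = 10.852 kJ/mol
  T = 337.2 K: K = (2.036, 0.231, 0.202), RR gives ψ = 0.173, H_out = 7.243 kJ/mol
  T = 339.8 K: K = (2.113, 0.240, 0.210), RR gives ψ = 0.213, H_out = 9.116 kJ/mol
  T = 338.5 K: K = (2.075, 0.236, 0.206), RR gives ψ = 0.194, H_out = 8.198 kJ/mol
Linear interpolation between T = 337.2 (H_out = 7.243) and T = 338.5 (H_out = 8.198) on hF = 7.742 gives T ≈ 337.9 K, at which ψ = 0.18.

T = 337.9 K, V/F = 0.18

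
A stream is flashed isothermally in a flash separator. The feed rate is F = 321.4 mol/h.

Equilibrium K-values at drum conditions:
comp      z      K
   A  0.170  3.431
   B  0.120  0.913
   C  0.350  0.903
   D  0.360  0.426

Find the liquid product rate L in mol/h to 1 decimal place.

Material balance + equilibrium reduce to Σ zᵢ(Kᵢ−1)/(1+ψ(Kᵢ−1)) = 0.
Check two-phase: ΣzᵢKᵢ = 1.162 > 1 and Σzᵢ/Kᵢ = 1.414 > 1, so g(0) = 0.162 > 0 and g(1) = -0.414 < 0.
Newton–Raphson from ψ = 0.5:
  ψ = 0.500: g = -0.1499, g' = -0.443 → ψ = 0.161
  ψ = 0.161: g = 0.0240, g' = -0.667 → ψ = 0.197
  ψ = 0.197: g = 0.0010, g' = -0.614 → ψ = 0.199
Converged at ψ = 0.199.
Then V = ψ·F = 0.1990·321.4 = 64.0 mol/h and L = F − V = 257.4 mol/h.

L = 257.4 mol/h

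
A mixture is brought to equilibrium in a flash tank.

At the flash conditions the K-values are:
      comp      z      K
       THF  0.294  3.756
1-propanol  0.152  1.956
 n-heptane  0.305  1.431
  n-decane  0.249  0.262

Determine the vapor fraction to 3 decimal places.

Material balance + equilibrium reduce to Σ zᵢ(Kᵢ−1)/(1+ψ(Kᵢ−1)) = 0.
Check two-phase: ΣzᵢKᵢ = 1.903 > 1 and Σzᵢ/Kᵢ = 1.320 > 1, so g(0) = 0.903 > 0 and g(1) = -0.320 < 0.
Iterate (Newton) starting at ψ = 0.5:
  ψ = 0.500: g = 0.2560, g' = -0.837 → ψ = 0.806
  ψ = 0.806: g = -0.0220, g' = -1.116 → ψ = 0.786
Converged at ψ = 0.786.

ψ = 0.786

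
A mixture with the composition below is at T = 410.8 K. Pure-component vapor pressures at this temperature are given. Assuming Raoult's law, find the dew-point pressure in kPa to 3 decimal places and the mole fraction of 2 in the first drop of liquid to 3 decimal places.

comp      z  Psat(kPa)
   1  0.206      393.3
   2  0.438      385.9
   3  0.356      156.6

Pdew = 254.318 kPa, x_2 = 0.289

At the dew point ψ → 1, so Σzᵢ/Kᵢ = 1 with Kᵢ = Pᵢˢᵃᵗ/P ⇒ 1/P = Σzᵢ/Pᵢˢᵃᵗ.
1/P = 0.206/393.3 + 0.438/385.9 + 0.356/156.6 = 0.003932 ⇒ P = 254.318 kPa
xᵢ = zᵢP/Pᵢˢᵃᵗ ⇒ x_2 = 0.438·254.318/385.9 = 0.289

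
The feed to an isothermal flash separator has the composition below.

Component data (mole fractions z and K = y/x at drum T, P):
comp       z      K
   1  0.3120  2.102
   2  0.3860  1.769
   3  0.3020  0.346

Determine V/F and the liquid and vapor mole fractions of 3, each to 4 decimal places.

Iterate (Newton) starting at V/F = 0.63:
  V/F = 0.6300: g = 0.06698, g' = -0.6092 → V/F = 0.7400
  V/F = 0.7400: g = -0.00414, g' = -0.6927 → V/F = 0.7340
  V/F = 0.7340: g = -0.00002, g' = -0.6868 → V/F = 0.7339
Converged at V/F = 0.7339.
Compositions from xᵢ = zᵢ/(1+V/F(Kᵢ−1)), yᵢ = Kᵢxᵢ:
  1: x = 0.1725, y = 0.3626
  2: x = 0.2467, y = 0.4365
  3: x = 0.5808, y = 0.2009

V/F = 0.7339, x_3 = 0.5808, y_3 = 0.2009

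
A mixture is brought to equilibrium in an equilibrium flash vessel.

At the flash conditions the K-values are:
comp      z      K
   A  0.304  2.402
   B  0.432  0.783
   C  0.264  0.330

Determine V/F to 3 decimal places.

V/F = 0.258

Rachford–Rice: g(V/F) = Σ zᵢ(Kᵢ−1)/(1+V/F(Kᵢ−1)) = 0.
Check two-phase: ΣzᵢKᵢ = 1.156 > 1 and Σzᵢ/Kᵢ = 1.478 > 1, so g(0) = 0.156 > 0 and g(1) = -0.478 < 0.
Iterate (Newton) starting at V/F = 0.43:
  V/F = 0.430: g = -0.0859, g' = -0.491 → V/F = 0.255
  V/F = 0.255: g = 0.0014, g' = -0.519 → V/F = 0.258
Converged at V/F = 0.258.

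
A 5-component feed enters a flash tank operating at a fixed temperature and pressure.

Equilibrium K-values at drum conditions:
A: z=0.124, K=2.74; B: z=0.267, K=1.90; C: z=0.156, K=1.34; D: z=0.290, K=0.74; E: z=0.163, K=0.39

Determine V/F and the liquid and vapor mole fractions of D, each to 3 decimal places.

Newton–Raphson from V/F = 0.68:
  V/F = 0.680: g = 0.0295, g' = -0.380 → V/F = 0.758
  V/F = 0.758: g = -0.0006, g' = -0.398 → V/F = 0.756
Converged at V/F = 0.756.
Compositions from xᵢ = zᵢ/(1+V/F(Kᵢ−1)), yᵢ = Kᵢxᵢ:
  A: x = 0.054, y = 0.147
  B: x = 0.159, y = 0.302
  C: x = 0.124, y = 0.166
  D: x = 0.361, y = 0.267
  E: x = 0.303, y = 0.118

V/F = 0.756, x_D = 0.361, y_D = 0.267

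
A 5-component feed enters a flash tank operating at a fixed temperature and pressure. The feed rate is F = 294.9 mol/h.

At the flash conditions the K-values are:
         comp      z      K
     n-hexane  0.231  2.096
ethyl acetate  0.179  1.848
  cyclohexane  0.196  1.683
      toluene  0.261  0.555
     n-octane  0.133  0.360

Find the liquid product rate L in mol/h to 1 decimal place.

L = 84.6 mol/h

Iterate (Newton) starting at V/F = 0.54:
  V/F = 0.540: g = 0.0780, g' = -0.436 → V/F = 0.719
  V/F = 0.719: g = -0.0028, g' = -0.476 → V/F = 0.713
Converged at V/F = 0.713.
Then V = V/F·F = 0.7131·294.9 = 210.3 mol/h and L = F − V = 84.6 mol/h.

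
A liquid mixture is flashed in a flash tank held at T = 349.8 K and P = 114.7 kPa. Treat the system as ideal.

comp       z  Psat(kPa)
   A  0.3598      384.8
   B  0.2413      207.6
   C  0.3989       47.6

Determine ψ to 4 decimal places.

Raoult's law: Kᵢ = Pᵢˢᵃᵗ/P = Pᵢˢᵃᵗ/114.7.
  K_A = 384.8/114.7 = 3.354839, K_B = 207.6/114.7 = 1.809939, K_C = 47.6/114.7 = 0.414996
Material balance + equilibrium reduce to Σ zᵢ(Kᵢ−1)/(1+ψ(Kᵢ−1)) = 0.
g(0) = ΣzᵢKᵢ − 1 = 0.8094 and g(1) = 1 − Σzᵢ/Kᵢ = -0.2018, so a root lies in (0, 1).
Newton–Raphson from ψ = 0.5:
  ψ = 0.5000: g = 0.19839, g' = -0.7737 → ψ = 0.7564
  ψ = 0.7564: g = 0.00726, g' = -0.7580 → ψ = 0.7660
  ψ = 0.7660: g = -0.00002, g' = -0.7623 → ψ = 0.7659
Converged at ψ = 0.7659.

ψ = 0.7659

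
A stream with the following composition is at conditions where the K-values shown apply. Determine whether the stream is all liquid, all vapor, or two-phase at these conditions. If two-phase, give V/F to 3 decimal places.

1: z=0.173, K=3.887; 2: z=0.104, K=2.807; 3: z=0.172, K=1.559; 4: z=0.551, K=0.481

ΣzᵢKᵢ = 1.498; Σzᵢ/Kᵢ = 1.337.
Both exceed 1, so a two-phase solution exists.
Newton iteration, ψ⁰ = 0.61:
  ψ = 0.610: g = -0.0765, g' = -0.614 → ψ = 0.485
  ψ = 0.485: g = 0.0015, g' = -0.645 → ψ = 0.488
Converged at ψ = 0.488.

two-phase, V/F = 0.488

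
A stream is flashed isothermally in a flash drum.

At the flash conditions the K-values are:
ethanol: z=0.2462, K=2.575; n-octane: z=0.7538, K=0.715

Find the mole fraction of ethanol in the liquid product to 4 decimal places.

x_ethanol = 0.1532

Binary case is linear: z₁(K₁−1)(1+V/F(K₂−1)) + z₂(K₂−1)(1+V/F(K₁−1)) = 0
⇒ V/F = [z₁(K₁−1)+z₂(K₂−1)] / [−(K₁−1)(K₂−1)] = 0.17293/0.44888 = 0.3853
Compositions from xᵢ = zᵢ/(1+V/F(Kᵢ−1)), yᵢ = Kᵢxᵢ:
  ethanol: x = 0.1532, y = 0.3946
  n-octane: x = 0.8468, y = 0.6054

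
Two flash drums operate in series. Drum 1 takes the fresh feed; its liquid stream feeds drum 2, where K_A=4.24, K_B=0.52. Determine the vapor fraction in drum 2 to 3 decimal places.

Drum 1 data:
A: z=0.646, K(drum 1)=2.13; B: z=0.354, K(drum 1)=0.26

Drum 1:
Material balance + equilibrium reduce to Σ zᵢ(Kᵢ−1)/(1+ψ₁(Kᵢ−1)) = 0.
Feasibility: ΣzᵢKᵢ = 1.468, Σzᵢ/Kᵢ = 1.665 — both > 1, two phases present.
Binary case is linear: z₁(K₁−1)(1+ψ₁(K₂−1)) + z₂(K₂−1)(1+ψ₁(K₁−1)) = 0
⇒ ψ₁ = [z₁(K₁−1)+z₂(K₂−1)] / [−(K₁−1)(K₂−1)] = 0.4680/0.8362 = 0.560
Drum-1 compositions:
  A: x = 0.396, y = 0.843
  B: x = 0.604, y = 0.157
Drum-2 feed = drum-1 liquid: z₂ = (0.3957, 0.6043).
Drum 2:
Binary case is linear: z₁(K₁−1)(1+ψ₂(K₂−1)) + z₂(K₂−1)(1+ψ₂(K₁−1)) = 0
⇒ ψ₂ = [z₁(K₁−1)+z₂(K₂−1)] / [−(K₁−1)(K₂−1)] = 0.9921/1.5552 = 0.638
  A: x = 0.129, y = 0.547
  B: x = 0.871, y = 0.453

V/F (drum 2) = 0.638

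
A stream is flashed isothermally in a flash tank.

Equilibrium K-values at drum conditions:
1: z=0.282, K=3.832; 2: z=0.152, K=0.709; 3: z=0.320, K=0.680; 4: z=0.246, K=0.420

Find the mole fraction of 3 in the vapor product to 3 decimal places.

Rachford–Rice: g(V/F) = Σ zᵢ(Kᵢ−1)/(1+V/F(Kᵢ−1)) = 0.
Feasibility: ΣzᵢKᵢ = 1.509, Σzᵢ/Kᵢ = 1.344 — both > 1, two phases present.
Iterate (Newton) starting at V/F = 0.66:
  V/F = 0.660: g = -0.1374, g' = -0.564 → V/F = 0.417
  V/F = 0.417: g = 0.0098, g' = -0.680 → V/F = 0.431
Converged at V/F = 0.431.
Compositions from xᵢ = zᵢ/(1+V/F(Kᵢ−1)), yᵢ = Kᵢxᵢ:
  1: x = 0.127, y = 0.487
  2: x = 0.174, y = 0.123
  3: x = 0.371, y = 0.252
  4: x = 0.328, y = 0.138

y_3 = 0.252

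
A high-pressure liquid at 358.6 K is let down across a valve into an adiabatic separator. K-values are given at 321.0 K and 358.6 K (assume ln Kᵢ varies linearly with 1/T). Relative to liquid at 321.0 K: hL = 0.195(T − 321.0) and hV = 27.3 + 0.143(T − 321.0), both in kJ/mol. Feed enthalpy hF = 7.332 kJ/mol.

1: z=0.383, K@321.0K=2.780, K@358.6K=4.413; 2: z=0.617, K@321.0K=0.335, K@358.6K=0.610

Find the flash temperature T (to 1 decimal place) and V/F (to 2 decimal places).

T = 323.0 K, V/F = 0.25

Adiabatic flash: solve Rachford–Rice at each trial T, then check hF = ψ·hV(T) + (1−ψ)·hL(T).
  T = 321.0 K: K = (2.780, 0.335), RR gives ψ = 0.229, H_out = 6.260 kJ/mol
  T = 358.6 K: K = (4.413, 0.610), RR gives ψ = 0.801, H_out = 27.640 kJ/mol
  T = 339.8 K: K = (3.548, 0.460), RR gives ψ = 0.467, H_out = 15.947 kJ/mol
  T = 330.4 K: K = (3.151, 0.394), RR gives ψ = 0.345, H_out = 11.093 kJ/mol
  T = 325.7 K: K = (2.963, 0.364), RR gives ψ = 0.288, H_out = 8.698 kJ/mol
  T = 323.4 K: K = (2.872, 0.350), RR gives ψ = 0.259, H_out = 7.514 kJ/mol
  T = 322.2 K: K = (2.826, 0.342), RR gives ψ = 0.244, H_out = 6.890 kJ/mol
Linear interpolation between T = 322.2 (H_out = 6.890) and T = 323.4 (H_out = 7.514) on hF = 7.332 gives T ≈ 323.0 K, at which ψ = 0.25.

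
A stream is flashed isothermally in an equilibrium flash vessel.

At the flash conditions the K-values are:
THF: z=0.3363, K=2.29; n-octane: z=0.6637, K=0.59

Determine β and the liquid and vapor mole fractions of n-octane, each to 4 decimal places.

Material balance + equilibrium reduce to Σ zᵢ(Kᵢ−1)/(1+β(Kᵢ−1)) = 0.
Check two-phase: ΣzᵢKᵢ = 1.1617 > 1 and Σzᵢ/Kᵢ = 1.2718 > 1, so g(0) = 0.1617 > 0 and g(1) = -0.2718 < 0.
Newton–Raphson from β = 0.69:
  β = 0.6900: g = -0.14994, g' = -0.3736 → β = 0.2887
  β = 0.2887: g = 0.00747, g' = -0.4407 → β = 0.3056
  β = 0.3056: g = 0.00006, g' = -0.4337 → β = 0.3057
Converged at β = 0.3057.
Compositions from xᵢ = zᵢ/(1+β(Kᵢ−1)), yᵢ = Kᵢxᵢ:
  THF: x = 0.2412, y = 0.5523
  n-octane: x = 0.7588, y = 0.4477

β = 0.3057, x_n-octane = 0.7588, y_n-octane = 0.4477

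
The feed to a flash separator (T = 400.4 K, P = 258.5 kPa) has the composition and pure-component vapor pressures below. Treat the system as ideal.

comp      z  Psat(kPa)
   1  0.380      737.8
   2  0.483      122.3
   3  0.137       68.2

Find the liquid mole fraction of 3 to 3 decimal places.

Raoult's law: Kᵢ = Pᵢˢᵃᵗ/P = Pᵢˢᵃᵗ/258.5.
  K_1 = 737.8/258.5 = 2.85416, K_2 = 122.3/258.5 = 0.47311, K_3 = 68.2/258.5 = 0.26383
Rachford–Rice: g(ψ) = Σ zᵢ(Kᵢ−1)/(1+ψ(Kᵢ−1)) = 0.
g(0) = ΣzᵢKᵢ − 1 = 0.349 and g(1) = 1 − Σzᵢ/Kᵢ = -0.673, so a root lies in (0, 1).
Newton iteration, ψ⁰ = 0.5:
  ψ = 0.500: g = -0.1395, g' = -0.785 → ψ = 0.322
  ψ = 0.322: g = 0.0023, g' = -0.834 → ψ = 0.325
Converged at ψ = 0.325.
Compositions from xᵢ = zᵢ/(1+ψ(Kᵢ−1)), yᵢ = Kᵢxᵢ:
  1: x = 0.237, y = 0.677
  2: x = 0.583, y = 0.276
  3: x = 0.180, y = 0.048

x_3 = 0.180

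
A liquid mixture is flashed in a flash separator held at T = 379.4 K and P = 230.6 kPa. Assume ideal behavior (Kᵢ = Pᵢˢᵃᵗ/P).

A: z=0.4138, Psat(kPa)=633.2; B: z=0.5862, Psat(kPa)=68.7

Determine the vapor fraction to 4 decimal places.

ψ = 0.2536

Raoult's law: Kᵢ = Pᵢˢᵃᵗ/P = Pᵢˢᵃᵗ/230.6.
  K_A = 633.2/230.6 = 2.745880, K_B = 68.7/230.6 = 0.297918
Let ψ = V/F and solve Σ zᵢ(Kᵢ−1)/(1+ψ(Kᵢ−1)) = 0.
Feasibility: ΣzᵢKᵢ = 1.3109, Σzᵢ/Kᵢ = 2.1184 — both > 1, two phases present.
Binary case is linear: z₁(K₁−1)(1+ψ(K₂−1)) + z₂(K₂−1)(1+ψ(K₁−1)) = 0
⇒ ψ = [z₁(K₁−1)+z₂(K₂−1)] / [−(K₁−1)(K₂−1)] = 0.31089/1.22575 = 0.2536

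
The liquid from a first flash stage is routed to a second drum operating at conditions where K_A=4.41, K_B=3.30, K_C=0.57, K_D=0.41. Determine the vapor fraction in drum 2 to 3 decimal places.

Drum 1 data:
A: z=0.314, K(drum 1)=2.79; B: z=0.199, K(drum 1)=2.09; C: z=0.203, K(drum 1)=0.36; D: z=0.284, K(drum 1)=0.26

Drum 1:
Material balance + equilibrium reduce to Σ zᵢ(Kᵢ−1)/(1+ψ₁(Kᵢ−1)) = 0.
g(0) = ΣzᵢKᵢ − 1 = 0.439 and g(1) = 1 − Σzᵢ/Kᵢ = -0.864, so a root lies in (0, 1).
Newton–Raphson from ψ₁ = 0.54:
  ψ₁ = 0.540: g = -0.1262, g' = -0.979 → ψ₁ = 0.411
  ψ₁ = 0.411: g = -0.0048, g' = -0.921 → ψ₁ = 0.406
Converged at ψ₁ = 0.406.
Drum-1 compositions:
  A: x = 0.182, y = 0.507
  B: x = 0.138, y = 0.288
  C: x = 0.274, y = 0.099
  D: x = 0.406, y = 0.106
Drum-2 feed = drum-1 liquid: z₂ = (0.1819, 0.1380, 0.2742, 0.4059).
Drum 2:
Rachford–Rice: g(ψ₂) = Σ zᵢ(Kᵢ−1)/(1+ψ₂(Kᵢ−1)) = 0.
Check two-phase: ΣzᵢKᵢ = 1.580 > 1 and Σzᵢ/Kᵢ = 1.554 > 1, so g(0) = 0.580 > 0 and g(1) = -0.554 < 0.
Newton–Raphson from ψ₂ = 0.36:
  ψ₂ = 0.360: g = 0.0084, g' = -0.943 → ψ₂ = 0.369
Converged at ψ₂ = 0.369.
  A: x = 0.081, y = 0.355
  B: x = 0.075, y = 0.246
  C: x = 0.326, y = 0.186
  D: x = 0.519, y = 0.213

V/F (drum 2) = 0.369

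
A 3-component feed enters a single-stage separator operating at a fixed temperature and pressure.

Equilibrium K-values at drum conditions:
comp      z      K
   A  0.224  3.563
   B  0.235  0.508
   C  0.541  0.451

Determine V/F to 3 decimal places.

Newton–Raphson from V/F = 0.54:
  V/F = 0.540: g = -0.3388, g' = -0.694 → V/F = 0.052
  V/F = 0.052: g = 0.0826, g' = -1.380 → V/F = 0.112
  V/F = 0.112: g = 0.0077, g' = -1.139 → V/F = 0.118
Converged at V/F = 0.118.

V/F = 0.118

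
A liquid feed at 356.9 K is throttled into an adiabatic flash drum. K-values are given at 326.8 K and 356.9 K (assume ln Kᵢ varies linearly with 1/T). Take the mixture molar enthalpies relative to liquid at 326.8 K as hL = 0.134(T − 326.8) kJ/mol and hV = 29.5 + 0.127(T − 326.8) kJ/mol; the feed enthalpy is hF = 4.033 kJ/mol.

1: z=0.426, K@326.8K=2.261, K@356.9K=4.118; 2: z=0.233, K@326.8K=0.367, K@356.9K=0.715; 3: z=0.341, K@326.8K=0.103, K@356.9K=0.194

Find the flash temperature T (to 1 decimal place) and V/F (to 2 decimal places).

T = 329.0 K, V/F = 0.13

Adiabatic flash: solve Rachford–Rice at each trial T, then check hF = ψ·hV(T) + (1−ψ)·hL(T).
  T = 326.8 K: K = (2.261, 0.367, 0.103), RR gives ψ = 0.083, H_out = 2.453 kJ/mol
  T = 356.9 K: K = (4.118, 0.715, 0.194), RR gives ψ = 0.485, H_out = 18.248 kJ/mol
  T = 341.9 K: K = (3.095, 0.520, 0.143), RR gives ψ = 0.320, H_out = 11.428 kJ/mol
  T = 334.4 K: K = (2.657, 0.439, 0.122), RR gives ψ = 0.218, H_out = 7.428 kJ/mol
  T = 330.6 K: K = (2.454, 0.402, 0.112), RR gives ψ = 0.156, H_out = 5.098 kJ/mol
  T = 328.7 K: K = (2.356, 0.384, 0.108), RR gives ψ = 0.121, H_out = 3.822 kJ/mol
Linear interpolation between T = 328.7 (H_out = 3.822) and T = 330.6 (H_out = 5.098) on hF = 4.033 gives T ≈ 329.0 K, at which ψ = 0.13.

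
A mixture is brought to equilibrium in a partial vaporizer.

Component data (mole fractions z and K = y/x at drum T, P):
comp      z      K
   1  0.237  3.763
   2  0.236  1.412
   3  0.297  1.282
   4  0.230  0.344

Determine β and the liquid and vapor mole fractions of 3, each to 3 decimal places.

β = 0.842, x_3 = 0.240, y_3 = 0.308

Rachford–Rice: g(β) = Σ zᵢ(Kᵢ−1)/(1+β(Kᵢ−1)) = 0.
Feasibility: ΣzᵢKᵢ = 1.685, Σzᵢ/Kᵢ = 1.130 — both > 1, two phases present.
Iterate (Newton) starting at β = 0.5:
  β = 0.500: g = 0.2045, g' = -0.584 → β = 0.850
  β = 0.850: g = -0.0061, g' = -0.705 → β = 0.842
Converged at β = 0.842.
Compositions from xᵢ = zᵢ/(1+β(Kᵢ−1)), yᵢ = Kᵢxᵢ:
  1: x = 0.071, y = 0.268
  2: x = 0.175, y = 0.247
  3: x = 0.240, y = 0.308
  4: x = 0.513, y = 0.177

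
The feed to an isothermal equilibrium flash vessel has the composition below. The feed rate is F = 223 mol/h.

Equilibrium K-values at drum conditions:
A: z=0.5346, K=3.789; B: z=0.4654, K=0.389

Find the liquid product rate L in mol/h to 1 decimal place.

Rachford–Rice: g(V/F) = Σ zᵢ(Kᵢ−1)/(1+V/F(Kᵢ−1)) = 0.
Check two-phase: ΣzᵢKᵢ = 2.2066 > 1 and Σzᵢ/Kᵢ = 1.3375 > 1, so g(0) = 1.2066 > 0 and g(1) = -0.3375 < 0.
Binary case is linear: z₁(K₁−1)(1+V/F(K₂−1)) + z₂(K₂−1)(1+V/F(K₁−1)) = 0
⇒ V/F = [z₁(K₁−1)+z₂(K₂−1)] / [−(K₁−1)(K₂−1)] = 1.20664/1.70408 = 0.7081
Then V = V/F·F = 0.7081·223 = 157.9 mol/h and L = F − V = 65.1 mol/h.

L = 65.1 mol/h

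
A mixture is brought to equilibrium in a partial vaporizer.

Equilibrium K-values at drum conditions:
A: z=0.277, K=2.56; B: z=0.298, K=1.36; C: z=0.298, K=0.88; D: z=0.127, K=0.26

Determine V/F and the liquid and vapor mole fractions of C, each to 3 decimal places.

Newton–Raphson from V/F = 0.5:
  V/F = 0.500: g = 0.1465, g' = -0.421 → V/F = 0.848
  V/F = 0.848: g = -0.0241, g' = -0.655 → V/F = 0.811
  V/F = 0.811: g = -0.0011, g' = -0.595 → V/F = 0.810
Converged at V/F = 0.810.
Compositions from xᵢ = zᵢ/(1+V/F(Kᵢ−1)), yᵢ = Kᵢxᵢ:
  A: x = 0.122, y = 0.313
  B: x = 0.231, y = 0.314
  C: x = 0.330, y = 0.290
  D: x = 0.317, y = 0.082

V/F = 0.810, x_C = 0.330, y_C = 0.290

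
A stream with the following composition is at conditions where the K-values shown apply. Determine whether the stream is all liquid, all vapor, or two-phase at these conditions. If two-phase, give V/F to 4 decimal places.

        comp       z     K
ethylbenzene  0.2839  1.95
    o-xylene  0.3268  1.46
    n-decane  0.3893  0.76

ΣzᵢKᵢ = 1.3266; Σzᵢ/Kᵢ = 0.8817.
Since Σzᵢ/Kᵢ < 1 the mixture is above its dew point — single vapor phase.

all vapor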